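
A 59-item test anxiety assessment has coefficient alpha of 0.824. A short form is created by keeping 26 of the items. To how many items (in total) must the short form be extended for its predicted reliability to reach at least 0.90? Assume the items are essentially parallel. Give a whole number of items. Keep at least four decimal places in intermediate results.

114

First, r for the 26-item form: n = 26/59 = 0.4407, so r_26 = 0.4407·0.824/(1 + (0.4407 − 1)·0.824) = 0.6736
Then solve for n' with r_old = 0.6736, r_target = 0.90: n' = 0.90(1 − 0.6736)/[0.6736(1 − 0.90)] = 4.3610
Total items = 4.3610 × 26 = 113.39, rounded up to 114.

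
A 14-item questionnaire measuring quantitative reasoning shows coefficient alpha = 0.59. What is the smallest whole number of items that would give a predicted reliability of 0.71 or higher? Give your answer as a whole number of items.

Invert Spearman-Brown to solve for n:
n = r*(1 − r) / [ r (1 − r*) ]
n = 0.71 × (1 − 0.59) / [ 0.59 × (1 − 0.71) ]
  = 0.2911 / 0.1711 = 1.7013
Items needed = n × 14 = 1.7013 × 14 ≈ 23.82 → round up to 24

24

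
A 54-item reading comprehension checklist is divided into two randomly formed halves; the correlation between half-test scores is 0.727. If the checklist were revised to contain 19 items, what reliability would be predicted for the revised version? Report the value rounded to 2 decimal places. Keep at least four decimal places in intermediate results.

First correct the split-half correlation to full-test reliability: r_full = 2 × 0.727 / (1 + 0.727) ≈ 0.8419
Length factor from 54 to 19 items: n = 19/54 = 0.3519
r_new = n·r_full / (1 + (n − 1)·r_full) = 0.2963 / 0.4544 ≈ 0.6521

0.65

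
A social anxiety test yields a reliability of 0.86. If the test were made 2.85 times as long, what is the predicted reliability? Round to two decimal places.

0.95

r_new = (2.85 × 0.86) / (1 + (2.85 − 1) × 0.86)
r_new = 2.4510 / 2.5910 ≈ 0.9460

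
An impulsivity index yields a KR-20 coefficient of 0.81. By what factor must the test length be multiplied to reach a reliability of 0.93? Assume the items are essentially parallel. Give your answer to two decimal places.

3.12

Rearranging the Spearman-Brown formula for n,
n = r_target (1 − r_old) / [ r_old (1 − r_target) ]
n = 0.93 × (1 − 0.81) / [ 0.81 × (1 − 0.93) ]
n = 0.1767 / 0.0567 ≈ 3.1164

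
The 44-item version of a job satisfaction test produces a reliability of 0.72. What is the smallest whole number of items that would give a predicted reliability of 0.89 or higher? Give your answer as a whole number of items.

139

n = 0.89 × (1 − 0.72) / [ 0.72 × (1 − 0.89) ]
  = 0.2492 / 0.0792 = 3.1465
Items needed = n × 44 = 3.1465 × 44 ≈ 138.45 → round up to 139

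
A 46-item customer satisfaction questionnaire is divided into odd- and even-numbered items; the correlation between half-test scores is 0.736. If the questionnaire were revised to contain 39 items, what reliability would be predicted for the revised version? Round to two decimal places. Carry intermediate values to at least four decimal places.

First correct the split-half correlation to full-test reliability: r_full = 2 × 0.736 / (1 + 0.736) ≈ 0.8479
Length factor from 46 to 39 items: n = 39/46 = 0.8478
r_new = n·r_full / (1 + (n − 1)·r_full) = 0.7188 / 0.8709 ≈ 0.8254

0.83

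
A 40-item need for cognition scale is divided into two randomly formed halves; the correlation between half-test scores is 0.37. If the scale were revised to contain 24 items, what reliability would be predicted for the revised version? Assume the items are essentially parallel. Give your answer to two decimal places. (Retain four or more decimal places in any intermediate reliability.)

First correct the split-half correlation to full-test reliability: r_full = 2 × 0.37 / (1 + 0.37) ≈ 0.5401
Length factor from 40 to 24 items: n = 24/40 = 0.6000
r_new = n·r_full / (1 + (n − 1)·r_full) = 0.3241 / 0.7840 ≈ 0.4134

0.41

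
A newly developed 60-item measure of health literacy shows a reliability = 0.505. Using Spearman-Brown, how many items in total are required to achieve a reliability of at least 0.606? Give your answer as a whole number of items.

91

n = 0.606 × (1 − 0.505) / [ 0.505 × (1 − 0.606) ]
  = 0.299970 / 0.198970 = 1.5076
1.5076 × 60 = 90.46 → 91 items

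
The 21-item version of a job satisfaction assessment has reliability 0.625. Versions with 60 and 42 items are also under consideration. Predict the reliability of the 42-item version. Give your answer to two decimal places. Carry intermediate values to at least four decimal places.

The 60-item form is not needed; work directly from the 21-item form with n = 42/21 = 2.0000.
r_{42} = n·r / (1 + (n − 1)·r) = 1.2500 / 1.6250 ≈ 0.7692

0.77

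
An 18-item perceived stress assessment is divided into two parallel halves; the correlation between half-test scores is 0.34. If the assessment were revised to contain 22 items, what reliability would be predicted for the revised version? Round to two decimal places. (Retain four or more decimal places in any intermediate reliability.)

0.56

First correct the split-half correlation to full-test reliability: r_full = 2 × 0.34 / (1 + 0.34) ≈ 0.5075
Then adjust to 22 items: n = 22/18 = 1.2222
r_new = n·r_full / (1 + (n − 1)·r_full) = 0.6203 / 1.1128 ≈ 0.5574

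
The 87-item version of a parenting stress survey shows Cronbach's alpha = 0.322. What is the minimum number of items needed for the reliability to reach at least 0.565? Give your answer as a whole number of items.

Rearranging the Spearman-Brown formula for n,
n = r_target (1 − r_old) / [ r_old (1 − r_target) ]
n = 0.565(1 − 0.322) / [0.322(1 − 0.565)]
n = 0.383070 / 0.140070 ≈ 2.7348
So the test needs 2.7348 × 87 ≈ 237.93 items; rounding up, 238.

238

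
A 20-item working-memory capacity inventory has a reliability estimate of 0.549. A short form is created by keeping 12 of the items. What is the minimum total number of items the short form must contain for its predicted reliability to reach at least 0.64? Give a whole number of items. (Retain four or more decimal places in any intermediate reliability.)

First, r for the 12-item form: n = 12/20 = 0.6000, so r_12 = 0.6000·0.549/(1 + (0.6000 − 1)·0.549) = 0.4221
Then solve for n' with r_old = 0.4221, r_target = 0.64: n' = 0.64(1 − 0.4221)/[0.4221(1 − 0.64)] = 2.4340
Items = 2.4340 × 12 ≈ 29.21 → 30

30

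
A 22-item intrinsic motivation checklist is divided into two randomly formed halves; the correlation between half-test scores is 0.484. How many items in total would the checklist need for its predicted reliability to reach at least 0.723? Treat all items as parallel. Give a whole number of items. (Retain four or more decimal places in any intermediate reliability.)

31

r_full = 2(0.484)/(1 + 0.484) = 0.6523
n = r_tgt(1 − r_full) / [r_full(1 − r_tgt)] = 0.723 × 0.3477 / (0.6523 × 0.277) ≈ 1.3913
Items = 1.3913 × 22 ≈ 30.61 → 31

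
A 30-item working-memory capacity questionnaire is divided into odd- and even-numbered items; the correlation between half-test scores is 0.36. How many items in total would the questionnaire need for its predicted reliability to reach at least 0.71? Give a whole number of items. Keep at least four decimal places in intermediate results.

66

Corrected full-test reliability: r_full = 2 × 0.36 / (1 + 0.36) ≈ 0.5294
n = r_tgt(1 − r_full) / [r_full(1 − r_tgt)] = 0.71 × 0.4706 / (0.5294 × 0.29) ≈ 2.1763
Required items = 2.1763 × 30 = 65.29, so 66 items.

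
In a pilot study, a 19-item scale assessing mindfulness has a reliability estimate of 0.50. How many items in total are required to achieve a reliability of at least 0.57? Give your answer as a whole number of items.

26

Invert Spearman-Brown to solve for n:
n = r*(1 − r) / [ r (1 − r*) ]
n = 0.57(1 − 0.50) / [0.50(1 − 0.57)]
n = 0.2850 / 0.2150 ≈ 1.3256
Items needed = n × 19 = 1.3256 × 19 ≈ 25.19 → round up to 26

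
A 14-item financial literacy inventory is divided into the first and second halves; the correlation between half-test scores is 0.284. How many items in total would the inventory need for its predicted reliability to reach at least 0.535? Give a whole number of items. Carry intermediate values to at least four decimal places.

r_full = 2(0.284)/(1 + 0.284) = 0.4424
Solve Spearman-Brown for n: n = 0.535(1 − 0.4424) / [0.4424(1 − 0.535)] = 1.4501
Items = 1.4501 × 14 ≈ 20.30 → 21

21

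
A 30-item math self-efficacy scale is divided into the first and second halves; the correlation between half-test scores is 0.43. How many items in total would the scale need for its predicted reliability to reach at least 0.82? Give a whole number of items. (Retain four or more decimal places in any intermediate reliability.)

Corrected full-test reliability: r_full = 2 × 0.43 / (1 + 0.43) ≈ 0.6014
Solve Spearman-Brown for n: n = 0.82(1 − 0.6014) / [0.6014(1 − 0.82)] = 3.0194
Required items = 3.0194 × 30 = 90.58, so 91 items.

91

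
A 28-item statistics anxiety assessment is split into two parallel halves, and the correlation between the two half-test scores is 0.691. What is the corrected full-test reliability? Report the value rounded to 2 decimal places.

0.82

Each half is half the length of the full test, so the full test is n = 2 times a half.
r_full = 2(0.691) / (1 + 0.691)
       = 1.3820 / 1.6910 = 0.8173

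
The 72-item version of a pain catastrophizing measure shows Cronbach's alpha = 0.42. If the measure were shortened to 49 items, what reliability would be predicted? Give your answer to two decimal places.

The new length is 49/72 = 0.6806 times the old.
Spearman-Brown: r_new = n·r / (1 + (n − 1)·r)
r_new = 0.6806·0.42 / [1 + (0.6806 − 1)·0.42]
r_new = 0.2859 / 0.8659 ≈ 0.3302

0.33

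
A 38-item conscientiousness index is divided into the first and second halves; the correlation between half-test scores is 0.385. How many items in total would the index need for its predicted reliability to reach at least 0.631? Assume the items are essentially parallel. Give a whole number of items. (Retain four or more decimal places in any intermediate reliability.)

52

Corrected full-test reliability: r_full = 2 × 0.385 / (1 + 0.385) ≈ 0.5560
n = r_tgt(1 − r_full) / [r_full(1 − r_tgt)] = 0.631 × 0.4440 / (0.5560 × 0.369) ≈ 1.3656
Required items = 1.3656 × 38 = 51.89, so 52 items.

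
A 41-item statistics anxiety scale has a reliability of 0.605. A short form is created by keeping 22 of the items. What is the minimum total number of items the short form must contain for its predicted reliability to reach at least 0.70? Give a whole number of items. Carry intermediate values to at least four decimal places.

First, r for the 22-item form: n = 22/41 = 0.5366, so r_22 = 0.5366·0.605/(1 + (0.5366 − 1)·0.605) = 0.4511
Length factor from the short form to reach 0.70: n' = 0.70(1 − 0.4511) / [0.4511(1 − 0.70)] ≈ 2.8392
Items = 2.8392 × 22 ≈ 62.46 → 63

63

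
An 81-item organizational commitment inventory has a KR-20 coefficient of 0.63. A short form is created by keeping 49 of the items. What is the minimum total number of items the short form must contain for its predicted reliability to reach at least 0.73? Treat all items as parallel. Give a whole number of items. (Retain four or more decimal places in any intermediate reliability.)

First, r for the 49-item form: n = 49/81 = 0.6049, so r_49 = 0.6049·0.63/(1 + (0.6049 − 1)·0.63) = 0.5074
Length factor from the short form to reach 0.73: n' = 0.73(1 − 0.5074) / [0.5074(1 − 0.73)] ≈ 2.6248
Items = 2.6248 × 49 ≈ 128.62 → 129

129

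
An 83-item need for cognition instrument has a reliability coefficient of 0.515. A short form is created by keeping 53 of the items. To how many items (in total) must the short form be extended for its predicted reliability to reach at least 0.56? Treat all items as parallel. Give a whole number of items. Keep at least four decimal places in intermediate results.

100

First, r for the 53-item form: n = 53/83 = 0.6386, so r_53 = 0.6386·0.515/(1 + (0.6386 − 1)·0.515) = 0.4041
Then solve for n' with r_old = 0.4041, r_target = 0.56: n' = 0.56(1 − 0.4041)/[0.4041(1 − 0.56)] = 1.8768
Items = 1.8768 × 53 ≈ 99.47 → 100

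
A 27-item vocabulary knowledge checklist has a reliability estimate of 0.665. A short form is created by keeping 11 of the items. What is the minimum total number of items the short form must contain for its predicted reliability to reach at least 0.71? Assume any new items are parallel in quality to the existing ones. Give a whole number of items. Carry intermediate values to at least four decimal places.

First, r for the 11-item form: n = 11/27 = 0.4074, so r_11 = 0.4074·0.665/(1 + (0.4074 − 1)·0.665) = 0.4471
Length factor from the short form to reach 0.71: n' = 0.71(1 − 0.4471) / [0.4471(1 − 0.71)] ≈ 3.0276
Total items = 3.0276 × 11 = 33.30, rounded up to 34.

34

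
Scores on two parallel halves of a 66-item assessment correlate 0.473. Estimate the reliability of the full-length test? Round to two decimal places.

0.64

Apply the Spearman-Brown correction with n = 2:
r_full = 2(0.473) / (1 + 0.473)
r_full = 0.9460 / 1.4730 ≈ 0.6422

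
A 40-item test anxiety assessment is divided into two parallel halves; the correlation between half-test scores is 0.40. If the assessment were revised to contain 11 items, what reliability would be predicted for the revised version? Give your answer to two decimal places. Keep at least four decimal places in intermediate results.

First correct the split-half correlation to full-test reliability: r_full = 2 × 0.40 / (1 + 0.40) ≈ 0.5714
Length factor from 40 to 11 items: n = 11/40 = 0.2750
r_new = n·r_full / (1 + (n − 1)·r_full) = 0.1571 / 0.5857 ≈ 0.2682

0.27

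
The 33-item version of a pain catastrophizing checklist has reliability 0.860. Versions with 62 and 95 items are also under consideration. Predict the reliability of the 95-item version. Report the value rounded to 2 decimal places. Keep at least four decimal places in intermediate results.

0.95

Only the ratio of lengths matters: n = 95/33 = 2.8788
r_{95} = n·r / (1 + (n − 1)·r) = 2.4758 / 2.6158 ≈ 0.9465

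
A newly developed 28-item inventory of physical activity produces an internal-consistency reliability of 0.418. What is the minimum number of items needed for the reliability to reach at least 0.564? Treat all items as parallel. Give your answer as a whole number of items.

51

Spearman-Brown solved for the length factor n:
n = r_target (1 − r_old) / [ r_old (1 − r_target) ]
n = 0.564 × (1 − 0.418) / [ 0.418 × (1 − 0.564) ]
n = 0.328248 / 0.182248 ≈ 1.8011
Items needed = n × 28 = 1.8011 × 28 ≈ 50.43 → round up to 51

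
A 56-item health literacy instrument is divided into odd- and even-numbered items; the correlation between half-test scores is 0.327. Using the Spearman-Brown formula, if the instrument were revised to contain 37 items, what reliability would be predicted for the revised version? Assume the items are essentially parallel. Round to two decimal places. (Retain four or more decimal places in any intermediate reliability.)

0.39

Full-test reliability from the split-half r: r_full = 2(0.327)/(1 + 0.327) = 0.4928
Length factor from 56 to 37 items: n = 37/56 = 0.6607
r_new = n·r_full / (1 + (n − 1)·r_full) = 0.3256 / 0.8328 ≈ 0.3910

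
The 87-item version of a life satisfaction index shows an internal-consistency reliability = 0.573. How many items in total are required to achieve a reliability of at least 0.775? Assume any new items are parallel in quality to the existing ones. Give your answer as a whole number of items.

224

n = 0.775 × (1 − 0.573) / [ 0.573 × (1 − 0.775) ]
n = 0.330925 / 0.128925 ≈ 2.5668
So the test needs 2.5668 × 87 ≈ 223.31 items; rounding up, 224.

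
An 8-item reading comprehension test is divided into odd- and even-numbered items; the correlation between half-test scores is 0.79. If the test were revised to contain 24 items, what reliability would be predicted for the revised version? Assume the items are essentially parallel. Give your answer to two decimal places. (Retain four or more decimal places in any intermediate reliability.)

Spearman-Brown correction (n = 2): r_full = 2·0.79/(1 + 0.79) = 0.8827
Length factor from 8 to 24 items: n = 24/8 = 3.0000
r_new = n·r_full / (1 + (n − 1)·r_full) = 2.6481 / 2.7654 ≈ 0.9576

0.96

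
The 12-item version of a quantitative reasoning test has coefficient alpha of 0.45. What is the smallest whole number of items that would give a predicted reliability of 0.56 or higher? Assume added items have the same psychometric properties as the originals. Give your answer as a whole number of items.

n = [0.56 × 0.55] / [0.45 × 0.44]
n = 0.3080 / 0.1980 ≈ 1.5556
So the test needs 1.5556 × 12 ≈ 18.67 items; rounding up, 19.

19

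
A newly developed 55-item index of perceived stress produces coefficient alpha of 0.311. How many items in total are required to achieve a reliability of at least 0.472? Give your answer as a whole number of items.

Spearman-Brown solved for the length factor n:
n = r_target (1 − r_old) / [ r_old (1 − r_target) ]
n = 0.472 × (1 − 0.311) / [ 0.311 × (1 − 0.472) ]
n = 0.325208 / 0.164208 ≈ 1.9805
1.9805 × 55 = 108.93 → 109 items

109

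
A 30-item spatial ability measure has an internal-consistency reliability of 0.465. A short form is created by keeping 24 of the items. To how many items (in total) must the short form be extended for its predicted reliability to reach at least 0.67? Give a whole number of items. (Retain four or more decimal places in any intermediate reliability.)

71

Short-form reliability: n = 24/30 = 0.8000; r_24 = n·r/(1+(n−1)r) ≈ 0.4101
Then solve for n' with r_old = 0.4101, r_target = 0.67: n' = 0.67(1 − 0.4101)/[0.4101(1 − 0.67)] = 2.9204
Items = 2.9204 × 24 ≈ 70.09 → 71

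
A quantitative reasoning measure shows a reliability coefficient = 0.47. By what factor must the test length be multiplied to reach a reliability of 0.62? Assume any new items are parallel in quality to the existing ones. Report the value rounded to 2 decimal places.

1.84

Spearman-Brown solved for the length factor n:
n = r_target (1 − r_old) / [ r_old (1 − r_target) ]
n = 0.62(1 − 0.47) / [0.47(1 − 0.62)]
n = 0.3286 / 0.1786 ≈ 1.8399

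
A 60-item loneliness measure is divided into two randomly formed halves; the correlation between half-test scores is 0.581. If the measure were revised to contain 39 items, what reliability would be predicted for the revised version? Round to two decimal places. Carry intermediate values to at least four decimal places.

Spearman-Brown correction (n = 2): r_full = 2·0.581/(1 + 0.581) = 0.7350
Length factor from 60 to 39 items: n = 39/60 = 0.6500
r_new = n·r_full / (1 + (n − 1)·r_full) = 0.4778 / 0.7428 ≈ 0.6432

0.64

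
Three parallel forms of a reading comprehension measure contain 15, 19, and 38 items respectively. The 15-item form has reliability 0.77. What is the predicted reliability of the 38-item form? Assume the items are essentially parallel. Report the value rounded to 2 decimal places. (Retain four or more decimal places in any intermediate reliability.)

0.89

Only the ratio of lengths matters: n = 38/15 = 2.5333
r_{38} = n·r / (1 + (n − 1)·r) = 1.9506 / 2.1806 ≈ 0.8945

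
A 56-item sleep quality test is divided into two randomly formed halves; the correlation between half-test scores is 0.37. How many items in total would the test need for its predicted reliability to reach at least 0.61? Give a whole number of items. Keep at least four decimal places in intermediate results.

75

r_full = 2(0.37)/(1 + 0.37) = 0.5401
n = r_tgt(1 − r_full) / [r_full(1 − r_tgt)] = 0.61 × 0.4599 / (0.5401 × 0.39) ≈ 1.3318
Items = 1.3318 × 56 ≈ 74.58 → 75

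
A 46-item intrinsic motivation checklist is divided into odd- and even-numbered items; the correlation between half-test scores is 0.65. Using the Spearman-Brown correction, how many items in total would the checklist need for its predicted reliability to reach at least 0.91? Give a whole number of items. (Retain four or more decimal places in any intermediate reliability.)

Corrected full-test reliability: r_full = 2 × 0.65 / (1 + 0.65) ≈ 0.7879
Solve Spearman-Brown for n: n = 0.91(1 − 0.7879) / [0.7879(1 − 0.91)] = 2.7219
Items = 2.7219 × 46 ≈ 125.21 → 126

126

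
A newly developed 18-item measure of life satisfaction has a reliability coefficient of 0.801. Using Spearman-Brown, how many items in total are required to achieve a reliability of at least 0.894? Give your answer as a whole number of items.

38

Rearranging the Spearman-Brown formula for n,
n = r_target (1 − r_old) / [ r_old (1 − r_target) ]
n = 0.894(1 − 0.801) / [0.801(1 − 0.894)]
n = 0.177906 / 0.084906 ≈ 2.0953
So the test needs 2.0953 × 18 ≈ 37.72 items; rounding up, 38.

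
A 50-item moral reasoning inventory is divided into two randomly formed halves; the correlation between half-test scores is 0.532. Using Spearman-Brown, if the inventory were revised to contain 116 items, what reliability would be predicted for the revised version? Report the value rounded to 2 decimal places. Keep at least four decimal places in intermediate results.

0.84

First correct the split-half correlation to full-test reliability: r_full = 2 × 0.532 / (1 + 0.532) ≈ 0.6945
Then adjust to 116 items: n = 116/50 = 2.3200
r_new = n·r_full / (1 + (n − 1)·r_full) = 1.6112 / 1.9167 ≈ 0.8406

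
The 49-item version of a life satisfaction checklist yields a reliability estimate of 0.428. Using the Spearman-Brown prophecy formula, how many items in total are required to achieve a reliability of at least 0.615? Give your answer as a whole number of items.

105

Rearranging the Spearman-Brown formula for n,
n = r_target (1 − r_old) / [ r_old (1 − r_target) ]
n = [0.615 × 0.572] / [0.428 × 0.385]
n = 0.351780 / 0.164780 ≈ 2.1348
So the test needs 2.1348 × 49 ≈ 104.61 items; rounding up, 105.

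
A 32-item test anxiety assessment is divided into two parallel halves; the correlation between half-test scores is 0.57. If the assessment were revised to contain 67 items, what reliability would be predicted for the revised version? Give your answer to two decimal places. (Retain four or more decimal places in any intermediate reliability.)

0.85

Spearman-Brown correction (n = 2): r_full = 2·0.57/(1 + 0.57) = 0.7261
Length factor from 32 to 67 items: n = 67/32 = 2.0938
r_new = n·r_full / (1 + (n − 1)·r_full) = 1.5203 / 1.7942 ≈ 0.8473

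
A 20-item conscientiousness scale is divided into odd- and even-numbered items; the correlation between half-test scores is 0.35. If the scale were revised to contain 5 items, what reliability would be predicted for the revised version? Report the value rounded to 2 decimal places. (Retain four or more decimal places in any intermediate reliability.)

Spearman-Brown correction (n = 2): r_full = 2·0.35/(1 + 0.35) = 0.5185
Length factor from 20 to 5 items: n = 5/20 = 0.2500
r_new = n·r_full / (1 + (n − 1)·r_full) = 0.1296 / 0.6111 ≈ 0.2121

0.21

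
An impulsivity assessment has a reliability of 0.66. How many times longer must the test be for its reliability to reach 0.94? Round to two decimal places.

8.07

Spearman-Brown solved for the length factor n:
n = r_target (1 − r_old) / [ r_old (1 − r_target) ]
n = [0.94 × 0.34] / [0.66 × 0.06]
n = 0.3196 / 0.0396 ≈ 8.0707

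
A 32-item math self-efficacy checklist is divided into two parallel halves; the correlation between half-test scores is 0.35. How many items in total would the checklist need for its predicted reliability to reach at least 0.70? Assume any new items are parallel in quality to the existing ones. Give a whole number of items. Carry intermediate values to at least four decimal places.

r_full = 2(0.35)/(1 + 0.35) = 0.5185
n = r_tgt(1 − r_full) / [r_full(1 − r_tgt)] = 0.70 × 0.4815 / (0.5185 × 0.30) ≈ 2.1668
Required items = 2.1668 × 32 = 69.34, so 70 items.

70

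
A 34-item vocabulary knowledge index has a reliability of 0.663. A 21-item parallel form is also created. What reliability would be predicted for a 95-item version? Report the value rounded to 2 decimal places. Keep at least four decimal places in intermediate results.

Only the ratio of lengths matters: n = 95/34 = 2.7941
r_{95} = n·r / (1 + (n − 1)·r) = 1.8525 / 2.1895 ≈ 0.8461

0.85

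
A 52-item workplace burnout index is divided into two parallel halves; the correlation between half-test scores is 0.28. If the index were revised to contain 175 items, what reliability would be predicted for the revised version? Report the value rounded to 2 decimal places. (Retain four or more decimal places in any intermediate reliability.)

0.72

First correct the split-half correlation to full-test reliability: r_full = 2 × 0.28 / (1 + 0.28) ≈ 0.4375
Length factor from 52 to 175 items: n = 175/52 = 3.3654
r_new = n·r_full / (1 + (n − 1)·r_full) = 1.4724 / 2.0349 ≈ 0.7236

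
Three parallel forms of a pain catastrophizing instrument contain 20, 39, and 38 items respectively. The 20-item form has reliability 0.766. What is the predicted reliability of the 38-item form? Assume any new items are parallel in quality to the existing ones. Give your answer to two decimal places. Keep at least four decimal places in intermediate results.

0.86

The 39-item form is not needed; work directly from the 20-item form with n = 38/20 = 1.9000.
r_{38} = n·r / (1 + (n − 1)·r) = 1.4554 / 1.6894 ≈ 0.8615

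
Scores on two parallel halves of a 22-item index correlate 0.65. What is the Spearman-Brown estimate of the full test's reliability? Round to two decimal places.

r_full = 2r_hh / (1 + r_hh) = 2 × 0.65 / (1 + 0.65)
r_full = 1.3000 / 1.6500 ≈ 0.7879

0.79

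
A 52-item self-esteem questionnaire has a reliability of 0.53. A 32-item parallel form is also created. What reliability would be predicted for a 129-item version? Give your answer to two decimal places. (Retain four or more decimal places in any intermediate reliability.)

0.74

The 32-item form is not needed; work directly from the 52-item form with n = 129/52 = 2.4808.
r_{129} = n·r / (1 + (n − 1)·r) = 1.3148 / 1.7848 ≈ 0.7367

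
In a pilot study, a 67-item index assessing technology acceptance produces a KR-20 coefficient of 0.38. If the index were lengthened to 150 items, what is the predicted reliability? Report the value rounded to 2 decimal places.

n = 150/67 = 2.2388
r_new = 2.2388·0.38 / [1 + (2.2388 − 1)·0.38]
r_new = 0.8507 / 1.4707 ≈ 0.5784

0.58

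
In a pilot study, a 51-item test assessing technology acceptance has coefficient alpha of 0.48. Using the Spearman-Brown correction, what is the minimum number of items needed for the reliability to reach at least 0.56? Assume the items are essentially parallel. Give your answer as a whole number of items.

71

Spearman-Brown solved for the length factor n:
n = r*(1 − r) / [ r (1 − r*) ]
n = 0.56 × (1 − 0.48) / [ 0.48 × (1 − 0.56) ]
n = 0.2912 / 0.2112 ≈ 1.3788
1.3788 × 51 = 70.32 → 71 items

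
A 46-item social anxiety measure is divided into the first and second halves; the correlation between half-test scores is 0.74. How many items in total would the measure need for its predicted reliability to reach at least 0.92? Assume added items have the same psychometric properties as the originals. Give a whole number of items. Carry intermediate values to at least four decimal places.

93

Corrected full-test reliability: r_full = 2 × 0.74 / (1 + 0.74) ≈ 0.8506
Solve Spearman-Brown for n: n = 0.92(1 − 0.8506) / [0.8506(1 − 0.92)] = 2.0199
Required items = 2.0199 × 46 = 92.92, so 93 items.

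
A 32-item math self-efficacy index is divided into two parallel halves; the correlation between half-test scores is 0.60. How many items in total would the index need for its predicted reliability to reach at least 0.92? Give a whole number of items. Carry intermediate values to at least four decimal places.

r_full = 2(0.60)/(1 + 0.60) = 0.7500
Solve Spearman-Brown for n: n = 0.92(1 − 0.7500) / [0.7500(1 − 0.92)] = 3.8333
Required items = 3.8333 × 32 = 122.67, so 123 items.

123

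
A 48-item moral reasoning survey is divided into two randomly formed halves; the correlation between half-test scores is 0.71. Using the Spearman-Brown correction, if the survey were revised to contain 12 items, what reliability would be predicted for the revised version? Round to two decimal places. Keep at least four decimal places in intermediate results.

0.55

Full-test reliability from the split-half r: r_full = 2(0.71)/(1 + 0.71) = 0.8304
Then adjust to 12 items: n = 12/48 = 0.2500
r_new = n·r_full / (1 + (n − 1)·r_full) = 0.2076 / 0.3772 ≈ 0.5504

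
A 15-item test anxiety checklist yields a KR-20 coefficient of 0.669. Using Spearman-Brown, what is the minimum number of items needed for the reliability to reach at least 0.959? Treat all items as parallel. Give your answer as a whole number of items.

Invert Spearman-Brown to solve for n:
n = r*(1 − r) / [ r (1 − r*) ]
n = 0.959(1 − 0.669) / [0.669(1 − 0.959)]
n = 0.317429 / 0.027429 ≈ 11.5728
Items needed = n × 15 = 11.5728 × 15 ≈ 173.59 → round up to 174

174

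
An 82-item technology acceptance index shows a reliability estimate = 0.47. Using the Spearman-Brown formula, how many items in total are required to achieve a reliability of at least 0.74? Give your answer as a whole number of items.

264

n = 0.74 × (1 − 0.47) / [ 0.47 × (1 − 0.74) ]
  = 0.3922 / 0.1222 = 3.2095
3.2095 × 82 = 263.18 → 264 items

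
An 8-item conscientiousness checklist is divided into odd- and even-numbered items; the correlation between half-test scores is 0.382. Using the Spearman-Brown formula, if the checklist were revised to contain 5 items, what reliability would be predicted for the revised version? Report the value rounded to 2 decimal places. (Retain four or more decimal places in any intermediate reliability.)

0.44

First correct the split-half correlation to full-test reliability: r_full = 2 × 0.382 / (1 + 0.382) ≈ 0.5528
Then adjust to 5 items: n = 5/8 = 0.6250
r_new = n·r_full / (1 + (n − 1)·r_full) = 0.3455 / 0.7927 ≈ 0.4359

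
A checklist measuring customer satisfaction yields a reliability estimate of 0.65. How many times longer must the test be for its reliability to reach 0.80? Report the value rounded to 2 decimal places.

Spearman-Brown solved for the length factor n:
n = r_target (1 − r_old) / [ r_old (1 − r_target) ]
n = [0.80 × 0.35] / [0.65 × 0.20]
n = 0.2800 / 0.1300 ≈ 2.1538

2.15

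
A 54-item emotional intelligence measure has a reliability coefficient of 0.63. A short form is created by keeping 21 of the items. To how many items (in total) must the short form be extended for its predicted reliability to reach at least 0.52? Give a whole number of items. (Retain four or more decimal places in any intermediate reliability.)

35

Short-form reliability: n = 21/54 = 0.3889; r_21 = n·r/(1+(n−1)r) ≈ 0.3984
Length factor from the short form to reach 0.52: n' = 0.52(1 − 0.3984) / [0.3984(1 − 0.52)] ≈ 1.6359
Total items = 1.6359 × 21 = 34.35, rounded up to 35.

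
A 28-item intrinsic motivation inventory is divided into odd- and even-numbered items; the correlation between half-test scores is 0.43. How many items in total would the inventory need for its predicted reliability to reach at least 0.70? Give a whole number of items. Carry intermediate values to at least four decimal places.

Corrected full-test reliability: r_full = 2 × 0.43 / (1 + 0.43) ≈ 0.6014
Solve Spearman-Brown for n: n = 0.70(1 − 0.6014) / [0.6014(1 − 0.70)] = 1.5465
Items = 1.5465 × 28 ≈ 43.30 → 44

44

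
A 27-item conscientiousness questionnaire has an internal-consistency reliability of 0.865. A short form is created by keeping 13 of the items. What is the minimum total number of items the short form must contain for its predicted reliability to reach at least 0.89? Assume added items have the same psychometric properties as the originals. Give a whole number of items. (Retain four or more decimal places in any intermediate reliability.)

35

Short-form reliability: n = 13/27 = 0.4815; r_13 = n·r/(1+(n−1)r) ≈ 0.7552
Length factor from the short form to reach 0.89: n' = 0.89(1 − 0.7552) / [0.7552(1 − 0.89)] ≈ 2.6227
Items = 2.6227 × 13 ≈ 34.10 → 35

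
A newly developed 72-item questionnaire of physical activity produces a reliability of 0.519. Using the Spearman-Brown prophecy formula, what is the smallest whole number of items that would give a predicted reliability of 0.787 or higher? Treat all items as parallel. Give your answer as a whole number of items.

247

n = [0.787 × 0.481] / [0.519 × 0.213]
n = 0.378547 / 0.110547 ≈ 3.4243
Items needed = n × 72 = 3.4243 × 72 ≈ 246.55 → round up to 247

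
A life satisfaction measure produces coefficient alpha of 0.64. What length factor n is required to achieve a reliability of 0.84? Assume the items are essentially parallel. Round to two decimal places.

Rearranging the Spearman-Brown formula for n,
n = r_target (1 − r_old) / [ r_old (1 − r_target) ]
n = 0.84 × (1 − 0.64) / [ 0.64 × (1 − 0.84) ]
n = 0.3024 / 0.1024 ≈ 2.9531

2.95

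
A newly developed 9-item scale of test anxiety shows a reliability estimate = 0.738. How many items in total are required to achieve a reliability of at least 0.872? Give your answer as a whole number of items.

22

Rearranging the Spearman-Brown formula for n,
n = r_target (1 − r_old) / [ r_old (1 − r_target) ]
n = 0.872(1 − 0.738) / [0.738(1 − 0.872)]
  = 0.228464 / 0.094464 = 2.4185
2.4185 × 9 = 21.77 → 22 items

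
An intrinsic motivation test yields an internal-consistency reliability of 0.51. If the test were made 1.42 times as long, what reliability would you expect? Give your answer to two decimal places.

0.60

By Spearman-Brown, r_new = n r / (1 + (n − 1) r).
r_new = (1.42 × 0.51) / (1 + (1.42 − 1) × 0.51)
     = 0.7242 / 1.2142 = 0.5964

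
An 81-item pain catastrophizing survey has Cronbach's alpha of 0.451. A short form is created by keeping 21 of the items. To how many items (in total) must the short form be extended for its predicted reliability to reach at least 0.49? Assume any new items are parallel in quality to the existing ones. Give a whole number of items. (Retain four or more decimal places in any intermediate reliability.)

First, r for the 21-item form: n = 21/81 = 0.2593, so r_21 = 0.2593·0.451/(1 + (0.2593 − 1)·0.451) = 0.1756
Then solve for n' with r_old = 0.1756, r_target = 0.49: n' = 0.49(1 − 0.1756)/[0.1756(1 − 0.49)] = 4.5107
Total items = 4.5107 × 21 = 94.72, rounded up to 95.

95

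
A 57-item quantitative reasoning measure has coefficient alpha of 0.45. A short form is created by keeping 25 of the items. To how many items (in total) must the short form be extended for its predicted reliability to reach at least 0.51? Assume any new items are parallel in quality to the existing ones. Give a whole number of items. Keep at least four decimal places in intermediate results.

73

First, r for the 25-item form: n = 25/57 = 0.4386, so r_25 = 0.4386·0.45/(1 + (0.4386 − 1)·0.45) = 0.2641
Length factor from the short form to reach 0.51: n' = 0.51(1 − 0.2641) / [0.2641(1 − 0.51)] ≈ 2.9002
Total items = 2.9002 × 25 = 72.50, rounded up to 73.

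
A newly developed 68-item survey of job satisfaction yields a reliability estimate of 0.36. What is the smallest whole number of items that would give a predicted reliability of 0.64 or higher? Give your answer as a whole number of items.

n = 0.64 × (1 − 0.36) / [ 0.36 × (1 − 0.64) ]
  = 0.4096 / 0.1296 = 3.1605
So the test needs 3.1605 × 68 ≈ 214.91 items; rounding up, 215.

215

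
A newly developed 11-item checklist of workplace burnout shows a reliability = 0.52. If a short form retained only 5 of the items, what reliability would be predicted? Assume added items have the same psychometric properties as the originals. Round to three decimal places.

Length ratio n = 5/11 = 0.4545
Spearman-Brown: r_new = n·r / (1 + (n − 1)·r)
r_new = 0.4545·0.52 / [1 + (0.4545 − 1)·0.52]
     = 0.2363 / 0.7163 = 0.3299

0.330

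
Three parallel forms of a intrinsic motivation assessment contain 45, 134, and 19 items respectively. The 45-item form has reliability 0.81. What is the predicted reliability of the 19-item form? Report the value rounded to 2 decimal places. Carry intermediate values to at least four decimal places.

0.64

Only the ratio of lengths matters: n = 19/45 = 0.4222
r_{19} = n·r / (1 + (n − 1)·r) = 0.3420 / 0.5320 ≈ 0.6429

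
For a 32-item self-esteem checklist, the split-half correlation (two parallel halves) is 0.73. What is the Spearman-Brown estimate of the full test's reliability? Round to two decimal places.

Apply the Spearman-Brown correction with n = 2:
r_full = 2r_hh / (1 + r_hh) = 2 × 0.73 / (1 + 0.73)
r_full = 1.4600 / 1.7300 ≈ 0.8439

0.84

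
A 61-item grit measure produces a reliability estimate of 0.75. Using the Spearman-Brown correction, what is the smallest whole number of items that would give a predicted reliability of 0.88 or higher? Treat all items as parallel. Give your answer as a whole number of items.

Spearman-Brown solved for the length factor n:
n = r*(1 − r) / [ r (1 − r*) ]
n = 0.88(1 − 0.75) / [0.75(1 − 0.88)]
  = 0.2200 / 0.0900 = 2.4444
Items needed = n × 61 = 2.4444 × 61 ≈ 149.11 → round up to 150

150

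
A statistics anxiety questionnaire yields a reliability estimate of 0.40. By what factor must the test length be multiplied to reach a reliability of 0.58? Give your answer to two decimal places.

n = 0.58(1 − 0.40) / [0.40(1 − 0.58)]
n = 0.3480 / 0.1680 ≈ 2.0714

2.07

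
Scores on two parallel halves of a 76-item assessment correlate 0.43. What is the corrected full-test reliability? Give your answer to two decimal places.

0.60

r_full = 2(0.43) / (1 + 0.43)
r_full = 0.8600 / 1.4300 ≈ 0.6014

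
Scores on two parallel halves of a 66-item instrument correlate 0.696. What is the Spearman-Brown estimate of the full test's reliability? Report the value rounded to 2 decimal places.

0.82

The full test is twice the length of either half (n = 2).
r_full = 2(0.696) / (1 + 0.696)
       = 1.3920 / 1.6960 = 0.8208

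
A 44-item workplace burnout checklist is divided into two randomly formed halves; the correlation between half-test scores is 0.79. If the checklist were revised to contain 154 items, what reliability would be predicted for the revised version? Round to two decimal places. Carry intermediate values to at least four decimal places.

Full-test reliability from the split-half r: r_full = 2(0.79)/(1 + 0.79) = 0.8827
Then adjust to 154 items: n = 154/44 = 3.5000
r_new = n·r_full / (1 + (n − 1)·r_full) = 3.0895 / 3.2067 ≈ 0.9635

0.96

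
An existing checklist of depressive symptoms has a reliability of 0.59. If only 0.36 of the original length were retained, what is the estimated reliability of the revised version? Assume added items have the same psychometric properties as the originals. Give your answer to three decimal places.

r_new = 0.36·0.59 / [1 + (0.36 − 1)·0.59]
     = 0.2124 / 0.6224 = 0.3413

0.341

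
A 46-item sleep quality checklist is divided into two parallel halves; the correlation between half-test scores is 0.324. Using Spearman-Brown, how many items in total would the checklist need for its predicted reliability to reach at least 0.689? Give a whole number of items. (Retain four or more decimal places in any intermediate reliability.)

Corrected full-test reliability: r_full = 2 × 0.324 / (1 + 0.324) ≈ 0.4894
n = r_tgt(1 − r_full) / [r_full(1 − r_tgt)] = 0.689 × 0.5106 / (0.4894 × 0.311) ≈ 2.3114
Items = 2.3114 × 46 ≈ 106.32 → 107

107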